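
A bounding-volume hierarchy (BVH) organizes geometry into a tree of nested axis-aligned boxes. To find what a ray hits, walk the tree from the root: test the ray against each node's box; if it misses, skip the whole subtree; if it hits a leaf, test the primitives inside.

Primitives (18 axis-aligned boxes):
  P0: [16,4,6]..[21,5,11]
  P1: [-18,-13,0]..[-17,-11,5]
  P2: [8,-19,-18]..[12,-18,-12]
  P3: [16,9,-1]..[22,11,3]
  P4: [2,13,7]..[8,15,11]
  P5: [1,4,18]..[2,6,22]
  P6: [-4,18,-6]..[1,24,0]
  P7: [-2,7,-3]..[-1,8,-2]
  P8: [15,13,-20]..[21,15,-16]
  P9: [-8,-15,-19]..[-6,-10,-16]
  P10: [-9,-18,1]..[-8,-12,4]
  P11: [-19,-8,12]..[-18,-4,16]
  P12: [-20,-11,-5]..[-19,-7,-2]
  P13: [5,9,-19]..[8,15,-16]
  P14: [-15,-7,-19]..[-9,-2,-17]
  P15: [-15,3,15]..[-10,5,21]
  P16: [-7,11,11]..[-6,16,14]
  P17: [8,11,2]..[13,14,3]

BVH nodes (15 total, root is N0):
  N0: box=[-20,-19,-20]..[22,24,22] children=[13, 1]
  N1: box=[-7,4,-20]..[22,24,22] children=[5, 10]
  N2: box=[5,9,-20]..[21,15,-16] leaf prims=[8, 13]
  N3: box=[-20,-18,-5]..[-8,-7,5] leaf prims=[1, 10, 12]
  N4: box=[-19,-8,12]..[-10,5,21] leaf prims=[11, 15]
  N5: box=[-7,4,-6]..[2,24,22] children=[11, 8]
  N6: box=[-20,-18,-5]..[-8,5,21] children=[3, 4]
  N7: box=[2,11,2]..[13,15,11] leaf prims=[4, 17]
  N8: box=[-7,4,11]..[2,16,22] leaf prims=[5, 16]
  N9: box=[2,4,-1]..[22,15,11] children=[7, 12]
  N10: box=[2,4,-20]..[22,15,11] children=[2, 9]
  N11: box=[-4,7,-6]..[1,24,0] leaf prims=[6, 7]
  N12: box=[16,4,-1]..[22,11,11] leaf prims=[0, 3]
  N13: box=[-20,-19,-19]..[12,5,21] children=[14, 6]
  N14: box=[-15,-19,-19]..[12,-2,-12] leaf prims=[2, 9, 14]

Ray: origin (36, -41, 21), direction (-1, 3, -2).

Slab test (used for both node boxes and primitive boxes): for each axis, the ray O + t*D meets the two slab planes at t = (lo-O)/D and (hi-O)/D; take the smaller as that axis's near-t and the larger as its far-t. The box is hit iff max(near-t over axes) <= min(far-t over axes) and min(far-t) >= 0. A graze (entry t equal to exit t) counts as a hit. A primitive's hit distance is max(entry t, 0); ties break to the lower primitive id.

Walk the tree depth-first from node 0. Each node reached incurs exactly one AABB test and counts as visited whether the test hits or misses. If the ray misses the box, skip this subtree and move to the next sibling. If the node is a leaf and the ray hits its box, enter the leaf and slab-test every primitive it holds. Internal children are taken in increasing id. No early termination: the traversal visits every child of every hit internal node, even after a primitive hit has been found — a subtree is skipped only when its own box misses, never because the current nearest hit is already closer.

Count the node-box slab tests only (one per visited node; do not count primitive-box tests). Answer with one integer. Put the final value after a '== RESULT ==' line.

Traverse from the root:
N0 x:[14,56] y:[22/3,65/3] z:[-1/2,41/2] -> hit [14,41/2], descend [1, 13]
  N1 x:[14,43] y:[15,65/3] z:[-1/2,41/2] -> hit [15,41/2], descend [5, 10]
    N5 x:[34,43] y:[15,65/3] z:[-1/2,27/2] -> miss, prune
    N10 x:[14,34] y:[15,56/3] z:[5,41/2] -> hit [15,56/3], descend [2, 9]
      N2 x:[15,31] y:[50/3,56/3] z:[37/2,41/2] -> hit [37/2,56/3] leaf, test {P8@t=37/2, P13(miss)}
      N9 x:[14,34] y:[15,56/3] z:[5,11] -> miss, prune
  N13 x:[24,56] y:[22/3,46/3] z:[0,20] -> miss, prune

Visited [0, 1, 5, 10, 2, 9, 13]. Tests: 7 box, 1 leaf. Nearest: P8.

== RESULT ==
7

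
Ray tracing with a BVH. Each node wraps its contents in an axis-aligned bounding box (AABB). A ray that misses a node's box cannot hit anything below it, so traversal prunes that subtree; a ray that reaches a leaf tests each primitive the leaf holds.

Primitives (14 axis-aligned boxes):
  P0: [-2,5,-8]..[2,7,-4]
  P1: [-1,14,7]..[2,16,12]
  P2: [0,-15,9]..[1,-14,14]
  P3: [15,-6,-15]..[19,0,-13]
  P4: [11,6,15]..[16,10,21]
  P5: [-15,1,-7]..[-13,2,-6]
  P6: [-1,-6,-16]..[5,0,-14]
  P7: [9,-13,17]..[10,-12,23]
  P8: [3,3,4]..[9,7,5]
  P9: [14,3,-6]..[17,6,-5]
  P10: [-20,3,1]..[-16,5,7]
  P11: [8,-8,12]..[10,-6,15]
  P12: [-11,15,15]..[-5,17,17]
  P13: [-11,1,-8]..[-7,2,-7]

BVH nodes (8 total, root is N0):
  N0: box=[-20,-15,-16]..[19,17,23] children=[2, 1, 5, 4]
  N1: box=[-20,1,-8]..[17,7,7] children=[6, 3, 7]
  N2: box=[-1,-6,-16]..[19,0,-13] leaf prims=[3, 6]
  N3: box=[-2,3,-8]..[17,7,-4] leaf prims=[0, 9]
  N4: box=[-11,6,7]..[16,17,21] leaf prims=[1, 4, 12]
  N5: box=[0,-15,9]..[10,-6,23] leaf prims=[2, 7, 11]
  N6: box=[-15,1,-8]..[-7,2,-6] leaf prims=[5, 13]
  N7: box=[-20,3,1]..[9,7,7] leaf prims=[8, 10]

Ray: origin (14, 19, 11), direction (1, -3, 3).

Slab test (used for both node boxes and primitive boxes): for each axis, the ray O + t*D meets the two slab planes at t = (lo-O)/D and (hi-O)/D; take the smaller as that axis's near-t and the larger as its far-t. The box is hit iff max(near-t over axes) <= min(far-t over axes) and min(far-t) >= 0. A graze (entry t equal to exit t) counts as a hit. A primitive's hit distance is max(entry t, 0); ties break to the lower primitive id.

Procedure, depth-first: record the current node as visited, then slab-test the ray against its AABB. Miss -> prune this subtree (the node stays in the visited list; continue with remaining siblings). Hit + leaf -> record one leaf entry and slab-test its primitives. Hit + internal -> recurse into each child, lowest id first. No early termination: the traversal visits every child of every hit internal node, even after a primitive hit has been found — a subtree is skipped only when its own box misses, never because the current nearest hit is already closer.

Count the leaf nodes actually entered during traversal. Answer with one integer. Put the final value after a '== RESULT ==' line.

Traverse from the root:
N0 x:[-34,5] y:[2/3,34/3] z:[-9,4] -> hit [2/3,4], descend [1, 2, 4, 5]
  N1 x:[-34,3] y:[4,6] z:[-19/3,-4/3] -> miss, prune
  N2 x:[-15,5] y:[19/3,25/3] z:[-9,-8] -> miss, prune
  N4 x:[-25,2] y:[2/3,13/3] z:[-4/3,10/3] -> hit [2/3,2] leaf, test {P1(miss), P4(miss), P12(miss)}
  N5 x:[-14,-4] y:[25/3,34/3] z:[-2/3,4] -> miss, prune

Visited [0, 1, 2, 4, 5]. Tests: 5 box, 1 leaf. Nearest: miss.

== RESULT ==
1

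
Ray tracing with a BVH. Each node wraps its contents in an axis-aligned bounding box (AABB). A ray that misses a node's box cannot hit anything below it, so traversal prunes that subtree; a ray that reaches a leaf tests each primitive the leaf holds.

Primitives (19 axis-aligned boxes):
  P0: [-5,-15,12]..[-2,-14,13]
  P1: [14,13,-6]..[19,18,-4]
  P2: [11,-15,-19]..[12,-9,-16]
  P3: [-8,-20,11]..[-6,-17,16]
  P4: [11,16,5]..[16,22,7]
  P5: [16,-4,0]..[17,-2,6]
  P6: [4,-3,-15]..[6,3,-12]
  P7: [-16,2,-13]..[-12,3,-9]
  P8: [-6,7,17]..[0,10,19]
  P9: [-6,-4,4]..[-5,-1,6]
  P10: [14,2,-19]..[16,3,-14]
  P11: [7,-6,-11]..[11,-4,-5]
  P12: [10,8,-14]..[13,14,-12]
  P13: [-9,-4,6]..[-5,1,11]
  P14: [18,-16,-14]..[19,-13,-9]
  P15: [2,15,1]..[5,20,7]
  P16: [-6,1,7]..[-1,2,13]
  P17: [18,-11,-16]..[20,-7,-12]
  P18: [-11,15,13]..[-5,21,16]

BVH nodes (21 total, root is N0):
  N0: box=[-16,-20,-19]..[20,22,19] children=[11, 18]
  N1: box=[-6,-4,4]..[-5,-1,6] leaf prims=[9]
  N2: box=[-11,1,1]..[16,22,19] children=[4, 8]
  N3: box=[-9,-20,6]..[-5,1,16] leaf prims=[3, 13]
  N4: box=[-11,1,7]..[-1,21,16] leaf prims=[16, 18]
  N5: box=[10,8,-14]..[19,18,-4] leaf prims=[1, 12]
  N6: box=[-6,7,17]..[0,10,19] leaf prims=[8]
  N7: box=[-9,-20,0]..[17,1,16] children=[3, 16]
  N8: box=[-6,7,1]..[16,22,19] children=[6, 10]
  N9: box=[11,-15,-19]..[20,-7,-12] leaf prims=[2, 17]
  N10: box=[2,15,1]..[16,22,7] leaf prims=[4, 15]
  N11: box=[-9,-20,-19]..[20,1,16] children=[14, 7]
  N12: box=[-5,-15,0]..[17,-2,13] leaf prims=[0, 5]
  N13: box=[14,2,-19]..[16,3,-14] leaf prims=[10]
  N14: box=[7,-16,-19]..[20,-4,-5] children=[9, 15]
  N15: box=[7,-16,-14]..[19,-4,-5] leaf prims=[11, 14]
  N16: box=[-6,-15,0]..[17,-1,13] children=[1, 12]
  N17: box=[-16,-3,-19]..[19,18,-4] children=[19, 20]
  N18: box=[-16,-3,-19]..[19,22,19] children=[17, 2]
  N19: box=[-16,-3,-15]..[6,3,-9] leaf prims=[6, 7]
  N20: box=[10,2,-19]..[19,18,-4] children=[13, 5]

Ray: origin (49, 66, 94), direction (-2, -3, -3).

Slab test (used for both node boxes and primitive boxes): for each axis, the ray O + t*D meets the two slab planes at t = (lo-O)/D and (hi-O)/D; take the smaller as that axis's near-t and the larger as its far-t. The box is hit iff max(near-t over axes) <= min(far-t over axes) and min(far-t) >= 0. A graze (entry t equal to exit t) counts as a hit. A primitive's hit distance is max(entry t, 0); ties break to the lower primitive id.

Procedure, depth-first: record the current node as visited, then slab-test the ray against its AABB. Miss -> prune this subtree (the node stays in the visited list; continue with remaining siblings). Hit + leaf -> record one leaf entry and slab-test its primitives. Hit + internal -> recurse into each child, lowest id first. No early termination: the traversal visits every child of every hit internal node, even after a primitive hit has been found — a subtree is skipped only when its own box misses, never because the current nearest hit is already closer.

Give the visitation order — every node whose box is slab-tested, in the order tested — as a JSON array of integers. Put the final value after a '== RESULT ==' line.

Walk:
N0 x:[29/2,65/2] y:[44/3,86/3] z:[25,113/3] -> hit [25,86/3], descend [11, 18]
  N11 x:[29/2,29] y:[65/3,86/3] z:[26,113/3] -> hit [26,86/3], descend [7, 14]
    N7 x:[16,29] y:[65/3,86/3] z:[26,94/3] -> hit [26,86/3], descend [3, 16]
      N3 x:[27,29] y:[65/3,86/3] z:[26,88/3] -> hit [27,86/3] leaf, test {P3@t=83/3, P13(miss)}
      N16 x:[16,55/2] y:[67/3,27] z:[27,94/3] -> hit [27,27], descend [1, 12]
        N1 x:[27,55/2] y:[67/3,70/3] z:[88/3,30] -> miss, prune
        N12 x:[16,27] y:[68/3,27] z:[27,94/3] -> hit [27,27] leaf, test {P0@t=27, P5(miss)}
    N14 x:[29/2,21] y:[70/3,82/3] z:[33,113/3] -> miss, prune
  N18 x:[15,65/2] y:[44/3,23] z:[25,113/3] -> miss, prune

9 AABB tests over nodes [0, 11, 7, 3, 16, 1, 12, 14, 18]; 2 leaves entered; closest P0.

== RESULT ==
[0, 11, 7, 3, 16, 1, 12, 14, 18]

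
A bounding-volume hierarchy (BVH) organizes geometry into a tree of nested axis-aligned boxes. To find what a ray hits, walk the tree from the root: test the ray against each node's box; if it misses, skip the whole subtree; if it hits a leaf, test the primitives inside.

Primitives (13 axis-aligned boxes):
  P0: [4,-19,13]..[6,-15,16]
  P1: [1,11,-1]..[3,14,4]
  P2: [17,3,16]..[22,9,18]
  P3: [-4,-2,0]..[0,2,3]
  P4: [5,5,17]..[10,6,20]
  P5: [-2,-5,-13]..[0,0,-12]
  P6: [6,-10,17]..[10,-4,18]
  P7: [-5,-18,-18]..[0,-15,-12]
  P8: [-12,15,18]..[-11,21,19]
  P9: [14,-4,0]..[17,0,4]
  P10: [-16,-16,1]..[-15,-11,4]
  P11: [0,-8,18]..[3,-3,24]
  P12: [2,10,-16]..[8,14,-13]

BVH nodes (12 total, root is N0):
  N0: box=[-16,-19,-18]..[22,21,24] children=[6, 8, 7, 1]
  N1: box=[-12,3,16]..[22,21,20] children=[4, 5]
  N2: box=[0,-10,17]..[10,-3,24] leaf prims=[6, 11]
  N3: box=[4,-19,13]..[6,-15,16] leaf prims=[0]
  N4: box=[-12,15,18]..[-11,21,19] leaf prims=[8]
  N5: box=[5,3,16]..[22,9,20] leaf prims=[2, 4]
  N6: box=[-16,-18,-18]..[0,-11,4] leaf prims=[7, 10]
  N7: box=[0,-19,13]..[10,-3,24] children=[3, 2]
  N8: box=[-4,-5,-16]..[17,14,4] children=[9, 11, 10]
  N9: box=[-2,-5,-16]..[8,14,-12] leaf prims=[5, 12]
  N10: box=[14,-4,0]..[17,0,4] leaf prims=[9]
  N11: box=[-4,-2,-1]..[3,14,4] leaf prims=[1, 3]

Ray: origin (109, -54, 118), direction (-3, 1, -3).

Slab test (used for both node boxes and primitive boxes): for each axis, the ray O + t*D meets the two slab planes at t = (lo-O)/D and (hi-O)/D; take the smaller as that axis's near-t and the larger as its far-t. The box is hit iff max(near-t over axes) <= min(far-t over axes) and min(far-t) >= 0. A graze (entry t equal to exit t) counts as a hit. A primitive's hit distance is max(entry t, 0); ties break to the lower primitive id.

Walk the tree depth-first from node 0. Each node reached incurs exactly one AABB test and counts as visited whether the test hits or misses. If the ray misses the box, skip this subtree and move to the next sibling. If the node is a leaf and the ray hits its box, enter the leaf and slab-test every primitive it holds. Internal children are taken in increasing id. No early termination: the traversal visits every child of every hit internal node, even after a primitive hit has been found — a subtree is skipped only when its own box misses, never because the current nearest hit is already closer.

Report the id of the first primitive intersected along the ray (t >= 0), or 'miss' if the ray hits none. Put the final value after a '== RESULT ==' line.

Trace the traversal:
N0 x:[29,125/3] y:[35,75] z:[94/3,136/3] -> hit [35,125/3], descend [1, 6, 7, 8]
  N1 x:[29,121/3] y:[57,75] z:[98/3,34] -> miss, prune
  N6 x:[109/3,125/3] y:[36,43] z:[38,136/3] -> hit [38,125/3] leaf, test {P7(miss), P10(miss)}
  N7 x:[33,109/3] y:[35,51] z:[94/3,35] -> hit [35,35], descend [2, 3]
    N2 x:[33,109/3] y:[44,51] z:[94/3,101/3] -> miss, prune
    N3 x:[103/3,35] y:[35,39] z:[34,35] -> hit [35,35] leaf, test {P0@t=35}
  N8 x:[92/3,113/3] y:[49,68] z:[38,134/3] -> miss, prune

order=[0, 1, 6, 7, 2, 3, 8]  |boxes|=7  |leaves|=2  hit=P0

== RESULT ==
0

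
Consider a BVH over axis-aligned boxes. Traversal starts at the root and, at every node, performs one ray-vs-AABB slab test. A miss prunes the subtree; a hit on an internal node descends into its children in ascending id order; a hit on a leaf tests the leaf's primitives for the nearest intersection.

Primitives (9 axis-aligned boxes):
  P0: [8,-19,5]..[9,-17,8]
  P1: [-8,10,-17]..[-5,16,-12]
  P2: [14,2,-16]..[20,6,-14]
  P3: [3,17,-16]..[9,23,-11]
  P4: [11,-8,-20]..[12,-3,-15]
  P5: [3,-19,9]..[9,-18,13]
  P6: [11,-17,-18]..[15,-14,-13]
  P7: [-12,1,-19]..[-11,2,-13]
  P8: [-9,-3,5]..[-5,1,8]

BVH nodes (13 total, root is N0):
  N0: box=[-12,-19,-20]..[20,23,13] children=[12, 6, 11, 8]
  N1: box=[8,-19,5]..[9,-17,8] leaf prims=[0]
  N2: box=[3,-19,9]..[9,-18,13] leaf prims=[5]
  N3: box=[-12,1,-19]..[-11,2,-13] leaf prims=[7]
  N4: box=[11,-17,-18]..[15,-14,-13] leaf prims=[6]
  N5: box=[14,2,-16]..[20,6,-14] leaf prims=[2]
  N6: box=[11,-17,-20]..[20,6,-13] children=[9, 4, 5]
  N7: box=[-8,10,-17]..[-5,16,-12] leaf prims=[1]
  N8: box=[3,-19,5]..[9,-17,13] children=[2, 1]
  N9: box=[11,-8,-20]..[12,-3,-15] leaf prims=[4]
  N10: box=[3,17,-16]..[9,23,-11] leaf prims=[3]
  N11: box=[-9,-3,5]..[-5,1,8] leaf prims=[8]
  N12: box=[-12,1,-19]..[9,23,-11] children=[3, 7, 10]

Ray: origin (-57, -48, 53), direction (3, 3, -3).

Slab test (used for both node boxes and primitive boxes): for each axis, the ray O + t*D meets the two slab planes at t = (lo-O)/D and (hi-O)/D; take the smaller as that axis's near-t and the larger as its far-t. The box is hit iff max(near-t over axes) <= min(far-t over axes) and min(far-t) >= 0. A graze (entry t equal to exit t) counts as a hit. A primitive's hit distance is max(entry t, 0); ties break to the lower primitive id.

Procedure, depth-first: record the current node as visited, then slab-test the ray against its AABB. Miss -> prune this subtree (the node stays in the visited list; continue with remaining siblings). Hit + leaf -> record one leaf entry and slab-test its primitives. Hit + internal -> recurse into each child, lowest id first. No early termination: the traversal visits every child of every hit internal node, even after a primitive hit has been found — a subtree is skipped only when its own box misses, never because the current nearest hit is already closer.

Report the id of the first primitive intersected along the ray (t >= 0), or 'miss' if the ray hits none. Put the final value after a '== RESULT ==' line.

Walk:
N0 x:[15,77/3] y:[29/3,71/3] z:[40/3,73/3] -> hit [15,71/3], descend [6, 8, 11, 12]
  N6 x:[68/3,77/3] y:[31/3,18] z:[22,73/3] -> miss, prune
  N8 x:[20,22] y:[29/3,31/3] z:[40/3,16] -> miss, prune
  N11 x:[16,52/3] y:[15,49/3] z:[15,16] -> hit [16,16] leaf, test {P8@t=16}
  N12 x:[15,22] y:[49/3,71/3] z:[64/3,24] -> hit [64/3,22], descend [3, 7, 10]
    N3 x:[15,46/3] y:[49/3,50/3] z:[22,24] -> miss, prune
    N7 x:[49/3,52/3] y:[58/3,64/3] z:[65/3,70/3] -> miss, prune
    N10 x:[20,22] y:[65/3,71/3] z:[64/3,23] -> hit [65/3,22] leaf, test {P3@t=65/3}

8 AABB tests over nodes [0, 6, 8, 11, 12, 3, 7, 10]; 2 leaves entered; closest P8.

== RESULT ==
8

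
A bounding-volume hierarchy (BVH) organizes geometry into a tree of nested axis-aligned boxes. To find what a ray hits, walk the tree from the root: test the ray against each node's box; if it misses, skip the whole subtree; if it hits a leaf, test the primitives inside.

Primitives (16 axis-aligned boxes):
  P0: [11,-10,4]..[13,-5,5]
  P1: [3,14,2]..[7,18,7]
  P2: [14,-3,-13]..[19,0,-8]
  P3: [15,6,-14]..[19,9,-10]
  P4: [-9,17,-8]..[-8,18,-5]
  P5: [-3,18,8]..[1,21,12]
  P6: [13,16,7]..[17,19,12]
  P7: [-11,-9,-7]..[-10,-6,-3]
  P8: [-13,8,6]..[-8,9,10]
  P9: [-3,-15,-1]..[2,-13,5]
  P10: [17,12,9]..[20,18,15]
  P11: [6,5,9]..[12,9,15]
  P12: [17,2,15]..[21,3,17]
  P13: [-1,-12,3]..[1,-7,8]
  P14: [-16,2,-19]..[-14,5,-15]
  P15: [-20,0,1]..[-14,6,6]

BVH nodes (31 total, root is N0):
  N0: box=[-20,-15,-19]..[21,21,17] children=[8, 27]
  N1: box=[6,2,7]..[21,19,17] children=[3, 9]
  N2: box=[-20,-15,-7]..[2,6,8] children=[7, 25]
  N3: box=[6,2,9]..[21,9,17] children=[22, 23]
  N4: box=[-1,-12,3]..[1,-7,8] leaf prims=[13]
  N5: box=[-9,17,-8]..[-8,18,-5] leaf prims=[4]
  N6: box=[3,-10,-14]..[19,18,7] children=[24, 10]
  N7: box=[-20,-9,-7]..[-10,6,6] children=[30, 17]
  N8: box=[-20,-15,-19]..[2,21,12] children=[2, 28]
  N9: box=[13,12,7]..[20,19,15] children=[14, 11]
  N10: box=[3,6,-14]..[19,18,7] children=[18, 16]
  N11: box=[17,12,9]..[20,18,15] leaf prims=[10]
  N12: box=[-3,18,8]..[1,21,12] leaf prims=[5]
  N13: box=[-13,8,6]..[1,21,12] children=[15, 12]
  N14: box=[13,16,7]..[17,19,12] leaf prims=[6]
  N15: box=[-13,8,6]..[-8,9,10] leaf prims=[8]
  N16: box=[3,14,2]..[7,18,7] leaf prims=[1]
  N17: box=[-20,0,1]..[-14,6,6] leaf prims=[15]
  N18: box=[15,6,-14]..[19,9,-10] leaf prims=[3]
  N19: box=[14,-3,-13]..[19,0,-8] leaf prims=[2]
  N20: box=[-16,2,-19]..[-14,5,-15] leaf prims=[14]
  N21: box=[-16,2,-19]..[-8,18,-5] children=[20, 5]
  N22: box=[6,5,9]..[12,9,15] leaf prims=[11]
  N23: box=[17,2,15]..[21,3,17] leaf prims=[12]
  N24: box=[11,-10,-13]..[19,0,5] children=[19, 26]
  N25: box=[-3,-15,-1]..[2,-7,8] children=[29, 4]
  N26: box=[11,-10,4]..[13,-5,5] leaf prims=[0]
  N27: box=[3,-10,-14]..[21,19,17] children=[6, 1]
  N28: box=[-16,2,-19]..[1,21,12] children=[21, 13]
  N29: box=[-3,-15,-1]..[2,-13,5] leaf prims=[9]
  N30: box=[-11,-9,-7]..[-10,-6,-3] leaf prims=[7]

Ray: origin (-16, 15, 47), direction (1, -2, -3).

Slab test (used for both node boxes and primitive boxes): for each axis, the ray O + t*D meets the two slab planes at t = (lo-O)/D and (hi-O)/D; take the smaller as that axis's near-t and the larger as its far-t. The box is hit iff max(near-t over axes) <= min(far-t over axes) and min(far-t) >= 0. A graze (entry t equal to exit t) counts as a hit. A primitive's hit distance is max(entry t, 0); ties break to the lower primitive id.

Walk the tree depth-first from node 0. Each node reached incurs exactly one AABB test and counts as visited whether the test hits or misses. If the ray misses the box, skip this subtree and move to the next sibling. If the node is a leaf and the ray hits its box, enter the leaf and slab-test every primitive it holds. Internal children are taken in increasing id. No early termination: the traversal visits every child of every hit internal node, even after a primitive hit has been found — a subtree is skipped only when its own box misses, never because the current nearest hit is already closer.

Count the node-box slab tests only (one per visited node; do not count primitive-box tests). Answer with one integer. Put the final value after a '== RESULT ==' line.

Trace the traversal:
N0 x:[-4,37] y:[-3,15] z:[10,22] -> hit [10,15], descend [8, 27]
  N8 x:[-4,18] y:[-3,15] z:[35/3,22] -> hit [35/3,15], descend [2, 28]
    N2 x:[-4,18] y:[9/2,15] z:[13,18] -> hit [13,15], descend [7, 25]
      N7 x:[-4,6] y:[9/2,12] z:[41/3,18] -> miss, prune
      N25 x:[13,18] y:[11,15] z:[13,16] -> hit [13,15], descend [4, 29]
        N4 x:[15,17] y:[11,27/2] z:[13,44/3] -> miss, prune
        N29 x:[13,18] y:[14,15] z:[14,16] -> hit [14,15] leaf, test {P9@t=14}
    N28 x:[0,17] y:[-3,13/2] z:[35/3,22] -> miss, prune
  N27 x:[19,37] y:[-2,25/2] z:[10,61/3] -> miss, prune

Visited [0, 8, 2, 7, 25, 4, 29, 28, 27]. Tests: 9 box, 1 leaf. Nearest: P9.

== RESULT ==
9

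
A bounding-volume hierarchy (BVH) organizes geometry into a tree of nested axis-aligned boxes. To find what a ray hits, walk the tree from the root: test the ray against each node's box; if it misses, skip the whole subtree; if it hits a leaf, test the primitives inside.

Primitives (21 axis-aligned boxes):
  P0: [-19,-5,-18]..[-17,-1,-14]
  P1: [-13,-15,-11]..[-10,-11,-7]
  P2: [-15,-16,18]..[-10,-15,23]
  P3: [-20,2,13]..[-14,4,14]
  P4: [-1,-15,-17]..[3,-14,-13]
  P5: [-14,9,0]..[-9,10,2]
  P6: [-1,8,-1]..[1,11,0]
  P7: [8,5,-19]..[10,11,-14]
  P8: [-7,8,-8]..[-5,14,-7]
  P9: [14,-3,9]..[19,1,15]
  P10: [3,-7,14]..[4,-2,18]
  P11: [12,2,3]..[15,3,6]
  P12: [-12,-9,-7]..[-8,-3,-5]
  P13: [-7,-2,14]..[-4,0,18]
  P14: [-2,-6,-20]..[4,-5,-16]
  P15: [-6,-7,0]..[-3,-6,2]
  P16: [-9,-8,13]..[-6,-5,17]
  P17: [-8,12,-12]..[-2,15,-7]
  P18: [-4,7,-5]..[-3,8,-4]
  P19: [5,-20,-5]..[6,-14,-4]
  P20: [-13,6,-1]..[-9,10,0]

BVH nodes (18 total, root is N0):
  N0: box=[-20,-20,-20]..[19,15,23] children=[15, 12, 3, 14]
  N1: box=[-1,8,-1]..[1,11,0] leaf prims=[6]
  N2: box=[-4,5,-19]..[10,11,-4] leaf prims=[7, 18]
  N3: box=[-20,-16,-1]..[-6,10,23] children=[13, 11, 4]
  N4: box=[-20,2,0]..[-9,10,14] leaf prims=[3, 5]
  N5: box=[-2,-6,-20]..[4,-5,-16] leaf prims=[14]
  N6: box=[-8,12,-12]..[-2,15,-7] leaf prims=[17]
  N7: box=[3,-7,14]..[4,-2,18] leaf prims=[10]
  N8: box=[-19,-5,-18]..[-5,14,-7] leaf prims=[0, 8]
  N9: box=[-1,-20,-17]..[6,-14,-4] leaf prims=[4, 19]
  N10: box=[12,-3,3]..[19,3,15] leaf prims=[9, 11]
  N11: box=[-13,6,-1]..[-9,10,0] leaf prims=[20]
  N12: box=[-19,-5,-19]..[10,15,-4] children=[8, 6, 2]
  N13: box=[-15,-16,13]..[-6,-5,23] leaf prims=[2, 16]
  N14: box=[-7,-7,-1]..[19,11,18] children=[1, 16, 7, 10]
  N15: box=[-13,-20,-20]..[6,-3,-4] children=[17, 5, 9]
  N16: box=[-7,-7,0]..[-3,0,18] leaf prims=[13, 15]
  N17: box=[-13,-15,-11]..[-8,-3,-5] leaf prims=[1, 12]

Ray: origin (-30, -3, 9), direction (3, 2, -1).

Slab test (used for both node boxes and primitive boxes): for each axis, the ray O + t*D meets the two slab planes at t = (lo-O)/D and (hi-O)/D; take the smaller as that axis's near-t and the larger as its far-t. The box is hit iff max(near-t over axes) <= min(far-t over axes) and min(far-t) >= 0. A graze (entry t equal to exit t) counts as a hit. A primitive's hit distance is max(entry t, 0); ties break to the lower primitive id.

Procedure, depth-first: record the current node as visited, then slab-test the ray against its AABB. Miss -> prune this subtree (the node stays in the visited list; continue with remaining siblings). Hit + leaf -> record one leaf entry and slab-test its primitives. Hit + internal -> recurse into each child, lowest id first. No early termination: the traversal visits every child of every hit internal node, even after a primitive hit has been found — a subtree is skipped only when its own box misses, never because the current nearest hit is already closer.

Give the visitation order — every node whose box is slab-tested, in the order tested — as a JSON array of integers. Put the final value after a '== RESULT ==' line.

Trace the traversal:
N0 x:[10/3,49/3] y:[-17/2,9] z:[-14,29] -> hit [10/3,9], descend [3, 12, 14, 15]
  N3 x:[10/3,8] y:[-13/2,13/2] z:[-14,10] -> hit [10/3,13/2], descend [4, 11, 13]
    N4 x:[10/3,7] y:[5/2,13/2] z:[-5,9] -> hit [10/3,13/2] leaf, test {P3(miss), P5(miss)}
    N11 x:[17/3,7] y:[9/2,13/2] z:[9,10] -> miss, prune
    N13 x:[5,8] y:[-13/2,-1] z:[-14,-4] -> miss, prune
  N12 x:[11/3,40/3] y:[-1,9] z:[13,28] -> miss, prune
  N14 x:[23/3,49/3] y:[-2,7] z:[-9,10] -> miss, prune
  N15 x:[17/3,12] y:[-17/2,0] z:[13,29] -> miss, prune

order=[0, 3, 4, 11, 13, 12, 14, 15]  |boxes|=8  |leaves|=1  hit=miss

== RESULT ==
[0, 3, 4, 11, 13, 12, 14, 15]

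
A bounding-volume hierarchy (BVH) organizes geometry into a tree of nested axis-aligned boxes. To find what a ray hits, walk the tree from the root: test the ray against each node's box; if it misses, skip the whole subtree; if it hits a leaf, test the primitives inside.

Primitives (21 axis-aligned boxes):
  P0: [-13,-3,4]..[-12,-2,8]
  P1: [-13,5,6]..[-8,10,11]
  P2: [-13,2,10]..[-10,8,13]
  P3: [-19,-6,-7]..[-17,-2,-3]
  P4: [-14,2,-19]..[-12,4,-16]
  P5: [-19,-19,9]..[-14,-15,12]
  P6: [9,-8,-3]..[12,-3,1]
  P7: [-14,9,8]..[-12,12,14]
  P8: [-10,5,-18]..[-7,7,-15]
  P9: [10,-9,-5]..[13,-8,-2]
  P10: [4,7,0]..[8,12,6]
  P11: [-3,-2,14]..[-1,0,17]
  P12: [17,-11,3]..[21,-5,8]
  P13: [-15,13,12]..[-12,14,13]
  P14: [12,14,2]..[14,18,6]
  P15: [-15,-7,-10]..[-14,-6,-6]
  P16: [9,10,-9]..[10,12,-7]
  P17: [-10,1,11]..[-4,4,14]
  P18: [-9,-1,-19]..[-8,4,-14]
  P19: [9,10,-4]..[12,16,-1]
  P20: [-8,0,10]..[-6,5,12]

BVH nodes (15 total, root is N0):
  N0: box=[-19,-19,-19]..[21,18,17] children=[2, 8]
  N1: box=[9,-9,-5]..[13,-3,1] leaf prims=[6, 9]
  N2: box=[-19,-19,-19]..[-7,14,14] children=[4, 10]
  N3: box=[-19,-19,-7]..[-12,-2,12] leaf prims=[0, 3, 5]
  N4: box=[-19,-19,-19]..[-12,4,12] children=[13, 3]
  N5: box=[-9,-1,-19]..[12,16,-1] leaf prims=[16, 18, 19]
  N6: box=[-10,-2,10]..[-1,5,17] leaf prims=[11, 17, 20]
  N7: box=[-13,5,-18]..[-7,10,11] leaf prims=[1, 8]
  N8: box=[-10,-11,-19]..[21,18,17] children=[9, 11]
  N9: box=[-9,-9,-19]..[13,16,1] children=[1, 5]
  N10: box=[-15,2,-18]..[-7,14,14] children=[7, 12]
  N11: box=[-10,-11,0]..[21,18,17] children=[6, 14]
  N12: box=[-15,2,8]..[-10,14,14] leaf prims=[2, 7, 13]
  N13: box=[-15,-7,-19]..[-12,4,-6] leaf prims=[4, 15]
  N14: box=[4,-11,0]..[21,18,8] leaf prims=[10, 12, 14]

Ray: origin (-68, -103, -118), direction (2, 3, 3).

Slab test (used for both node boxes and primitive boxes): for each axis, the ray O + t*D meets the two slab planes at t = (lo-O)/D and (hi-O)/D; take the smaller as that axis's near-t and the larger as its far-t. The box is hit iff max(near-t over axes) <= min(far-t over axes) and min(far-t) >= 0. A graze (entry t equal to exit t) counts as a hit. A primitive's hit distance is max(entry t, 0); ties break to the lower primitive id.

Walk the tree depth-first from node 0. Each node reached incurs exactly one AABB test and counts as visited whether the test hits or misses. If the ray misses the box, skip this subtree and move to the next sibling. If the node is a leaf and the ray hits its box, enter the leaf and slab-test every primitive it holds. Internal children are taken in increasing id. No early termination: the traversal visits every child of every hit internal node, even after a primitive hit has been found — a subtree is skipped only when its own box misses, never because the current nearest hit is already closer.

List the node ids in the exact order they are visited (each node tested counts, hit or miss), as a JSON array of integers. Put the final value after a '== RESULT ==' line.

Traverse from the root:
N0 x:[49/2,89/2] y:[28,121/3] z:[33,45] -> hit [33,121/3], descend [2, 8]
  N2 x:[49/2,61/2] y:[28,39] z:[33,44] -> miss, prune
  N8 x:[29,89/2] y:[92/3,121/3] z:[33,45] -> hit [33,121/3], descend [9, 11]
    N9 x:[59/2,81/2] y:[94/3,119/3] z:[33,119/3] -> hit [33,119/3], descend [1, 5]
      N1 x:[77/2,81/2] y:[94/3,100/3] z:[113/3,119/3] -> miss, prune
      N5 x:[59/2,40] y:[34,119/3] z:[33,39] -> hit [34,39] leaf, test {P16(miss), P18(miss), P19@t=77/2}
    N11 x:[29,89/2] y:[92/3,121/3] z:[118/3,45] -> hit [118/3,121/3], descend [6, 14]
      N6 x:[29,67/2] y:[101/3,36] z:[128/3,45] -> miss, prune
      N14 x:[36,89/2] y:[92/3,121/3] z:[118/3,42] -> hit [118/3,121/3] leaf, test {P10(miss), P12(miss), P14@t=40}

order=[0, 2, 8, 9, 1, 5, 11, 6, 14]  |boxes|=9  |leaves|=2  hit=P19

== RESULT ==
[0, 2, 8, 9, 1, 5, 11, 6, 14]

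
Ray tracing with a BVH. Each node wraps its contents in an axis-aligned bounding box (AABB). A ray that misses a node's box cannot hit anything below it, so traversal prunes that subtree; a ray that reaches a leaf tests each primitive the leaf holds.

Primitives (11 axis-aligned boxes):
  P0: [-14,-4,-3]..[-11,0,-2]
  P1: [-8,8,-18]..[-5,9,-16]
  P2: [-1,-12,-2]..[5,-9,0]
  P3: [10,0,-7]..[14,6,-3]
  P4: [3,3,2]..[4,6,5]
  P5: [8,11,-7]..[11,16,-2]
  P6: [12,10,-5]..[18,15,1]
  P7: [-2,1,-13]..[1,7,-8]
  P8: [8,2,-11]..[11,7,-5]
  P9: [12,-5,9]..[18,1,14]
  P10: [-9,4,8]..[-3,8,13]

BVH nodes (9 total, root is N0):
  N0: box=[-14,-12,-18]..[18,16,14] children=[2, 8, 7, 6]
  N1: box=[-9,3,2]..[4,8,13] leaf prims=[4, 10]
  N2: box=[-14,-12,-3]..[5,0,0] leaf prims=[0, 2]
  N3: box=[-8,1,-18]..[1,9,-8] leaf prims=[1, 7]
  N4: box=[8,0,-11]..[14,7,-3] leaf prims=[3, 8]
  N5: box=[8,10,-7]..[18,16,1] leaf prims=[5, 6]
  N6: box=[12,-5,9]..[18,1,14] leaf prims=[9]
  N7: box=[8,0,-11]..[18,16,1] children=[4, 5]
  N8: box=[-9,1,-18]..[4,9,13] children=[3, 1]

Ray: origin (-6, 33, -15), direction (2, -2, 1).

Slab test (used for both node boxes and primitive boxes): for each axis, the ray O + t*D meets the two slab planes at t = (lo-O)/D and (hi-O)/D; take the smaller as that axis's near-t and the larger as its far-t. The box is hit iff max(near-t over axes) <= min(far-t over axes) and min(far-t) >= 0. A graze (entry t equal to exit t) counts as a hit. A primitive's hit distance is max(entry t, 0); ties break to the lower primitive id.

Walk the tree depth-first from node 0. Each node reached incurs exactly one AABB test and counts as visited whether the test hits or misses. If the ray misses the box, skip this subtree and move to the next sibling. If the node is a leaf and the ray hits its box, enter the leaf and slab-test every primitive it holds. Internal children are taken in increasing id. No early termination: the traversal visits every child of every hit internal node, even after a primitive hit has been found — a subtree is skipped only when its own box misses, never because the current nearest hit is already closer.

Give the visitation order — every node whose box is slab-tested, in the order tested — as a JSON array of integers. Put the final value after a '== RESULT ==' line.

Walk:
N0 x:[-4,12] y:[17/2,45/2] z:[-3,29] -> hit [17/2,12], descend [2, 6, 7, 8]
  N2 x:[-4,11/2] y:[33/2,45/2] z:[12,15] -> miss, prune
  N6 x:[9,12] y:[16,19] z:[24,29] -> miss, prune
  N7 x:[7,12] y:[17/2,33/2] z:[4,16] -> hit [17/2,12], descend [4, 5]
    N4 x:[7,10] y:[13,33/2] z:[4,12] -> miss, prune
    N5 x:[7,12] y:[17/2,23/2] z:[8,16] -> hit [17/2,23/2] leaf, test {P5@t=17/2, P6@t=10}
  N8 x:[-3/2,5] y:[12,16] z:[-3,28] -> miss, prune

order=[0, 2, 6, 7, 4, 5, 8]  |boxes|=7  |leaves|=1  hit=P5

== RESULT ==
[0, 2, 6, 7, 4, 5, 8]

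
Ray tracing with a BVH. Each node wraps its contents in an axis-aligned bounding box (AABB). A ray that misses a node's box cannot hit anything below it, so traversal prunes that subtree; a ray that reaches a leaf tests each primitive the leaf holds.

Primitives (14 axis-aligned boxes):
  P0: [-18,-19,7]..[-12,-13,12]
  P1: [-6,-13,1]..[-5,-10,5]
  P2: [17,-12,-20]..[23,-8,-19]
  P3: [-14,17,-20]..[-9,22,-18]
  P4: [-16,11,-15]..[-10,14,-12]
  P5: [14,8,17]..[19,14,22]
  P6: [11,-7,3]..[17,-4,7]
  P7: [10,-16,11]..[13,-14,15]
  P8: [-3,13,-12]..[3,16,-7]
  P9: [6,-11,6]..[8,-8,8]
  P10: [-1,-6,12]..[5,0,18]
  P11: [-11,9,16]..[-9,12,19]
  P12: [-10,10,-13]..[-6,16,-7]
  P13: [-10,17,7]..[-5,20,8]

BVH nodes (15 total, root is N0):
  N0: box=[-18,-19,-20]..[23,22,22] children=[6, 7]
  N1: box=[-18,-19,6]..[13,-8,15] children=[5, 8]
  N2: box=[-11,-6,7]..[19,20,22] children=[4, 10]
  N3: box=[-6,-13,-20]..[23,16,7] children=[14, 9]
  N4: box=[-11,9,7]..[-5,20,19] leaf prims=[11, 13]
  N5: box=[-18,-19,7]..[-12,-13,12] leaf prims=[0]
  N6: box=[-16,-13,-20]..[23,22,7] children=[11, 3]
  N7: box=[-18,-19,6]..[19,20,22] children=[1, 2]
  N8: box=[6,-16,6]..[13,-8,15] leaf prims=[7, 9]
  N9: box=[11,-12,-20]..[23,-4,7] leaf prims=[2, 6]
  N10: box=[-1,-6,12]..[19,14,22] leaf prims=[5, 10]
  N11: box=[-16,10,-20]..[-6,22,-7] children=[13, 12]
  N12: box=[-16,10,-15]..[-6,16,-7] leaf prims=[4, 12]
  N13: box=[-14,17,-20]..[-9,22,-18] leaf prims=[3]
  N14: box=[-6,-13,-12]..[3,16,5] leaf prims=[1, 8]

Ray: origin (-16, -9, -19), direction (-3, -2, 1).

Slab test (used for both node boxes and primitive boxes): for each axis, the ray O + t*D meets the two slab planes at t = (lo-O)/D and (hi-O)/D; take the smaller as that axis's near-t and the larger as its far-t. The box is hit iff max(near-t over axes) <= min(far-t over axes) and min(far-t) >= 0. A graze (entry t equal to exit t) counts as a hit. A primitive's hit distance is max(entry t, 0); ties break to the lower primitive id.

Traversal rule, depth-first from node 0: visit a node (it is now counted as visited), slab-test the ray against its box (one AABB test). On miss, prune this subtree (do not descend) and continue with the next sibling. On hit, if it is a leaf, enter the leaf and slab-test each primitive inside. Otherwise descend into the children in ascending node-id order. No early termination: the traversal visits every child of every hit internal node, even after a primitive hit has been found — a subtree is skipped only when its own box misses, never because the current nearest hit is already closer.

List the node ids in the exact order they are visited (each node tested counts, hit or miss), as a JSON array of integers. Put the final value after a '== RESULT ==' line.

Traverse from the root:
N0 x:[-13,2/3] y:[-31/2,5] z:[-1,41] -> hit [-1,2/3], descend [6, 7]
  N6 x:[-13,0] y:[-31/2,2] z:[-1,26] -> hit [-1,0], descend [3, 11]
    N3 x:[-13,-10/3] y:[-25/2,2] z:[-1,26] -> miss, prune
    N11 x:[-10/3,0] y:[-31/2,-19/2] z:[-1,12] -> miss, prune
  N7 x:[-35/3,2/3] y:[-29/2,5] z:[25,41] -> miss, prune

Summary -> nodes [0, 6, 3, 11, 7]; box-tests=5; leaf-entries=0; first=miss

== RESULT ==
[0, 6, 3, 11, 7]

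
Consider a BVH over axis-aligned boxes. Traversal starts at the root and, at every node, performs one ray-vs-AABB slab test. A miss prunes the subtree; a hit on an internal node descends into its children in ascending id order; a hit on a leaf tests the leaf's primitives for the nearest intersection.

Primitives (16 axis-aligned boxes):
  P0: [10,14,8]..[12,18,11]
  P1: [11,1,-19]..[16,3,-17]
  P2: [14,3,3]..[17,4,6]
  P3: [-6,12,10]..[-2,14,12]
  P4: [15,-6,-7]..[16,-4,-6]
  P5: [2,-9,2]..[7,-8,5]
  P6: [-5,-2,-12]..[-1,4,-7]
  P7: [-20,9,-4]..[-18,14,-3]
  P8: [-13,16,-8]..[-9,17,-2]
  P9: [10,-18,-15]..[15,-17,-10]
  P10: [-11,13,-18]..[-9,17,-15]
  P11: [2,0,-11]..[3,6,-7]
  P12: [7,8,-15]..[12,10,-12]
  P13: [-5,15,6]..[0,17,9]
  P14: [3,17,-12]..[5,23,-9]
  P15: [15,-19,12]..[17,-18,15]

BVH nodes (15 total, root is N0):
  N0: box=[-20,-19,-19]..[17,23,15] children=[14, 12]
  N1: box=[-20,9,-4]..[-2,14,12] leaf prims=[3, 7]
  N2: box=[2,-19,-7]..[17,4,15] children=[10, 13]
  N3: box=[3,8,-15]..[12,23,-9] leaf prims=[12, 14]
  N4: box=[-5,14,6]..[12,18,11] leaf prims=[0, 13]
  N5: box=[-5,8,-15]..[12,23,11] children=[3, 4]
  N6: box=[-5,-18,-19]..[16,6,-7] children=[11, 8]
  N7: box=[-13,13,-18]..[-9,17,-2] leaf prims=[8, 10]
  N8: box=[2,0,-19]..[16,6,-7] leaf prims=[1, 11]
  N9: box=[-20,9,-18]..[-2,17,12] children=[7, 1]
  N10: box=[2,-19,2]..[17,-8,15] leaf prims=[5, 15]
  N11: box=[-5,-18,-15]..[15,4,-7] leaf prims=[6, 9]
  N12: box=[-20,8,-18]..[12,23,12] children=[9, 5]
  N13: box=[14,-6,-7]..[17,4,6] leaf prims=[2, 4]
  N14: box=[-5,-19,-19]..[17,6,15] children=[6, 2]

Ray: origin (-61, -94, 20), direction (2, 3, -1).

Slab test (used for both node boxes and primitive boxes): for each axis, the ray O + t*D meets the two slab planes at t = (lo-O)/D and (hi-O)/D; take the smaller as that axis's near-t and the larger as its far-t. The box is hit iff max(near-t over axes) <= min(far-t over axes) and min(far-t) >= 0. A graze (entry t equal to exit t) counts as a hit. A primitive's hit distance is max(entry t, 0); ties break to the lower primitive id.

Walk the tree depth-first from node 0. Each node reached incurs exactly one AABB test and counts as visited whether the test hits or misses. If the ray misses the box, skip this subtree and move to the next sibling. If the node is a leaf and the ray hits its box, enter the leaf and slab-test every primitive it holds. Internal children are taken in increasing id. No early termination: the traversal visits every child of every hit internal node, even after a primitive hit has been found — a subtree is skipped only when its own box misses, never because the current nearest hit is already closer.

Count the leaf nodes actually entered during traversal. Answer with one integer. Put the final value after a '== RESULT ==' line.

Walk:
N0 x:[41/2,39] y:[25,39] z:[5,39] -> hit [25,39], descend [12, 14]
  N12 x:[41/2,73/2] y:[34,39] z:[8,38] -> hit [34,73/2], descend [5, 9]
    N5 x:[28,73/2] y:[34,39] z:[9,35] -> hit [34,35], descend [3, 4]
      N3 x:[32,73/2] y:[34,39] z:[29,35] -> hit [34,35] leaf, test {P12@t=34, P14(miss)}
      N4 x:[28,73/2] y:[36,112/3] z:[9,14] -> miss, prune
    N9 x:[41/2,59/2] y:[103/3,37] z:[8,38] -> miss, prune
  N14 x:[28,39] y:[25,100/3] z:[5,39] -> hit [28,100/3], descend [2, 6]
    N2 x:[63/2,39] y:[25,98/3] z:[5,27] -> miss, prune
    N6 x:[28,77/2] y:[76/3,100/3] z:[27,39] -> hit [28,100/3], descend [8, 11]
      N8 x:[63/2,77/2] y:[94/3,100/3] z:[27,39] -> hit [63/2,100/3] leaf, test {P1(miss), P11(miss)}
      N11 x:[28,38] y:[76/3,98/3] z:[27,35] -> hit [28,98/3] leaf, test {P6(miss), P9(miss)}

Summary -> nodes [0, 12, 5, 3, 4, 9, 14, 2, 6, 8, 11]; box-tests=11; leaf-entries=3; first=P12

== RESULT ==
3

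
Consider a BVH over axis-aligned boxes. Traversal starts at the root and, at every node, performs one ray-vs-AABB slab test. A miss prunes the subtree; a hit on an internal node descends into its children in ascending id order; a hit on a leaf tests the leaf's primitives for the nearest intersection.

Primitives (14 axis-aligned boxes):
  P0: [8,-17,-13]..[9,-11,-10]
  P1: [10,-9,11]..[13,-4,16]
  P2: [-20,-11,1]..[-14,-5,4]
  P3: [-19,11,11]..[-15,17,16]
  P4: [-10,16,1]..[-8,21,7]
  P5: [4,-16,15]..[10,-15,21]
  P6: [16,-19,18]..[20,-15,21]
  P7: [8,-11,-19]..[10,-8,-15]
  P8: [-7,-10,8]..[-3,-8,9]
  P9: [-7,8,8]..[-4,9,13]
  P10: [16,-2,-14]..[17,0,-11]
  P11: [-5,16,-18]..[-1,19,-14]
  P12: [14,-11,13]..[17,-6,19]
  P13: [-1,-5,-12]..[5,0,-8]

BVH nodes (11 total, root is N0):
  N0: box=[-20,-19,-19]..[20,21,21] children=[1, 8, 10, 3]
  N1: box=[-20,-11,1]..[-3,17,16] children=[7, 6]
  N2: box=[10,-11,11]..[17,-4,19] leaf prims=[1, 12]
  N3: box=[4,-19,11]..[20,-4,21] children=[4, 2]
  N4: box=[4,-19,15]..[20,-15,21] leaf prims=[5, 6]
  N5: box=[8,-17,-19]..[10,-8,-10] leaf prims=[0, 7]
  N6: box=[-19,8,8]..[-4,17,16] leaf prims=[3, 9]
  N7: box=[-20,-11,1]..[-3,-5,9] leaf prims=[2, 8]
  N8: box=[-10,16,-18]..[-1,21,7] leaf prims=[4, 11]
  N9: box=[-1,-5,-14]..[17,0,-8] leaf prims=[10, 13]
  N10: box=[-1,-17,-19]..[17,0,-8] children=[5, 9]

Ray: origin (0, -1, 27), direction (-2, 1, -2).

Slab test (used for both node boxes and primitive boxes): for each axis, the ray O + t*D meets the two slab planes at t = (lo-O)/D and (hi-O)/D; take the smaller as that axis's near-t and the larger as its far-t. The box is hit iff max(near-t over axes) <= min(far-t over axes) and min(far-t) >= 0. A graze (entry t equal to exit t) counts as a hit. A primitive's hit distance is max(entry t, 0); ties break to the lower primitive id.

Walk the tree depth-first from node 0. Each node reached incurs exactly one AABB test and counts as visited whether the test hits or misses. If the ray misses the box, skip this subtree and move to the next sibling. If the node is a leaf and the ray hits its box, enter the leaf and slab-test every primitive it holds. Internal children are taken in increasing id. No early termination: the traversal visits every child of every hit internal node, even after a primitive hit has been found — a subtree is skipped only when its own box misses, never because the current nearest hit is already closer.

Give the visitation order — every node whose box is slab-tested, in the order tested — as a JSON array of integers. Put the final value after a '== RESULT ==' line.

Traverse from the root:
N0 x:[-10,10] y:[-18,22] z:[3,23] -> hit [3,10], descend [1, 3, 8, 10]
  N1 x:[3/2,10] y:[-10,18] z:[11/2,13] -> hit [11/2,10], descend [6, 7]
    N6 x:[2,19/2] y:[9,18] z:[11/2,19/2] -> hit [9,19/2] leaf, test {P3(miss), P9(miss)}
    N7 x:[3/2,10] y:[-10,-4] z:[9,13] -> miss, prune
  N3 x:[-10,-2] y:[-18,-3] z:[3,8] -> miss, prune
  N8 x:[1/2,5] y:[17,22] z:[10,45/2] -> miss, prune
  N10 x:[-17/2,1/2] y:[-16,1] z:[35/2,23] -> miss, prune

Summary -> nodes [0, 1, 6, 7, 3, 8, 10]; box-tests=7; leaf-entries=1; first=miss

== RESULT ==
[0, 1, 6, 7, 3, 8, 10]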